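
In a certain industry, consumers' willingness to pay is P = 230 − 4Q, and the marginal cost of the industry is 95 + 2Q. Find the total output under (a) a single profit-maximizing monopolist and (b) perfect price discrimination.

Monopoly: Q = 13.5; Perfect PD: Q = 22.5

The monopolist equates marginal revenue to marginal cost: 230 − 8Q = 95 + 2Q, so Q = 13.5. From demand, P = 176.
With perfect price discrimination, output is the efficient level Q = 22.5 (where demand meets MC), but every buyer pays their willingness to pay: CS = 0 and PS = total surplus.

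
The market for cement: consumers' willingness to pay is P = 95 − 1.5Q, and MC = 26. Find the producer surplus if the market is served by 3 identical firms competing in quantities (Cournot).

In a 3-firm Cournot equilibrium, symmetry and the first-order condition give q = (95 − 26)/(6) = 11.5. So Q = 34.5 and P = 43.25.
PS = (43.25 − 26)·34.5 = 595.125.

PS = 595.125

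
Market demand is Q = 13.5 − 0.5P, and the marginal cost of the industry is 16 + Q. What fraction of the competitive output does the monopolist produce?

Q_m/Q_c = 0.6

Inverting demand: P = 27 − 2Q.
The monopolist equates marginal revenue to marginal cost: 27 − 4Q = 16 + Q, so Q = 2.2. From demand, P = 22.6.
Under competition P = MC: 27 − 2Q = 16 + Q ⇒ Q = 11/3, P = 59/3.
Ratio Q_m/Q_c = 2.2/(11/3) = 0.6.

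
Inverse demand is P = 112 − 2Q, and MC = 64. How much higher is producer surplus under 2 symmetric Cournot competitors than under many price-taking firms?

Producer surplus rises by 256

Perfect competition: P = MC = 64, so 112 − 2Q = 64 and Q = 24.
PS = (64 − 64)·24 = 0.
In a 2-firm Cournot equilibrium, symmetry and the first-order condition give q = (112 − 64)/(6) = 8. So Q = 16 and P = 80.
PS = (80 − 64)·16 = 256.
Change in producer surplus: 256 − 0 = 256.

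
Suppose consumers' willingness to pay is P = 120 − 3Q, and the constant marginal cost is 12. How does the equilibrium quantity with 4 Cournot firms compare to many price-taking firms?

With 4 symmetric Cournot firms, each firm's FOC gives 120 − 15q = 12, so q = 7.2, Q = 4·7.2 = 28.8, and P = 33.6.
Competitive firms price at marginal cost: P = 12, giving Q = 36.

Cournot: Q = 28.8; Competition: Q = 36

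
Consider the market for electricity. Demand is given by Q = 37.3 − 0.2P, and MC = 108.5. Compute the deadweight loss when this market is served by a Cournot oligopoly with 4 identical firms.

Inverting demand: P = 186.5 − 5Q.
Competitive firms price at marginal cost: P = 108.5, giving Q = 15.6.
Cournot with 4 identical firms: the symmetric best-response condition is 186.5 − 25q = 108.5. Each firm produces q = 3.12, total output Q = 12.48, price P = 124.1.
DWL is the triangle between Q = 12.48 and Q = 15.6: ½·(15.6 − 12.48)·(124.1 − 108.5) = 24.336.

DWL = 24.336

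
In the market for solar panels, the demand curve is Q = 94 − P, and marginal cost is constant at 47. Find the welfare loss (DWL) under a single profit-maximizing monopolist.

Inverting demand: P = 94 − Q.
Perfect competition: P = MC = 47, so 94 − Q = 47 and Q = 47.
Monopoly sets MR = MC: 94 − 2Q = 47 ⇒ Q = 23.5, P = 94 − 23.5 = 70.5.
DWL is the triangle between Q = 23.5 and Q = 47: ½·(47 − 23.5)·(70.5 − 47) = 276.125.

DWL = 276.125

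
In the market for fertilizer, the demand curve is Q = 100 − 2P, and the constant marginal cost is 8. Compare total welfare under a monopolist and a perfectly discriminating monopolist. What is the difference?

TS rises by 441

Inverting demand: P = 50 − 0.5Q.
A monopolist chooses Q where MR = MC. MR = 50 − Q; setting this equal to 8 gives Q = 42 and P = 29.
CS = ½·(50 − 29)·42 = 441; PS = (29 − 8)·42 = 882; TS = 1323.
With perfect price discrimination, output is the efficient level Q = 84 (where demand meets MC), but every buyer pays their willingness to pay: CS = 0 and PS = total surplus.
TS = 1764 (equal to competitive TS).
Change in total welfare: 1764 − 1323 = 441.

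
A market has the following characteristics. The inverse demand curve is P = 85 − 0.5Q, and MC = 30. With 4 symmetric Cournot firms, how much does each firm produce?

Cournot with 4 identical firms: the symmetric best-response condition is 85 − 2.5q = 30. Each firm produces q = 22, total output Q = 88, price P = 41.

q_i = 22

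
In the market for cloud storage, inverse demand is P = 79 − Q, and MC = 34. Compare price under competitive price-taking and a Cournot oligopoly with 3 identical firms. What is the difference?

Competitive firms price at marginal cost: P = 34, giving Q = 45.
Cournot with 3 identical firms: the symmetric best-response condition is 79 − 4q = 34. Each firm produces q = 11.25, total output Q = 33.75, price P = 45.25.
Change in price: 45.25 − 34 = 11.25.

P rises by 11.25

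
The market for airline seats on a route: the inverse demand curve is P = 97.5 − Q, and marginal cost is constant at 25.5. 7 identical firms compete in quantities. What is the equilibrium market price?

In a 7-firm Cournot equilibrium, symmetry and the first-order condition give q = (97.5 − 25.5)/(8) = 9. So Q = 63 and P = 34.5.

P = 34.5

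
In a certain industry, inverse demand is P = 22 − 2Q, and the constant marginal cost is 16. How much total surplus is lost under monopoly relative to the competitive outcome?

Under competition P = MC = 16, so Q = (22 − 16)/2 = 3.
The monopolist equates marginal revenue to marginal cost: 22 − 4Q = 16, so Q = 1.5. From demand, P = 19.
DWL is the triangle between Q = 1.5 and Q = 3: ½·(3 − 1.5)·(19 − 16) = 2.25.

DWL = 2.25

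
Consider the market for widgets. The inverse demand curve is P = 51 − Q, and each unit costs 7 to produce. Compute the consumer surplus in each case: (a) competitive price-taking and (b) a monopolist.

Under competition P = MC = 7, so Q = (51 − 7)/1 = 44.
CS = ½·(51 − 7)·44 = 968.
The monopolist equates marginal revenue to marginal cost: 51 − 2Q = 7, so Q = 22. From demand, P = 29.
CS = ½·(51 − 29)·22 = 242.

Competition: CS = 968; Monopoly: CS = 242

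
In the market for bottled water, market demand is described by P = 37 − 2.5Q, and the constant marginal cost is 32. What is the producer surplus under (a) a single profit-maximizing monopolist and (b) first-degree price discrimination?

Monopoly sets MR = MC: 37 − 5Q = 32 ⇒ Q = 1, P = 37 − 2.5·1 = 34.5.
PS = (34.5 − 32)·1 = 2.5.
With perfect price discrimination, output is the efficient level Q = 2 (where demand meets MC), but every buyer pays their willingness to pay: CS = 0 and PS = total surplus.
PS = ½·(37 − 32)·2 = 5.

Monopoly: PS = 2.5; Perfect PD: PS = 5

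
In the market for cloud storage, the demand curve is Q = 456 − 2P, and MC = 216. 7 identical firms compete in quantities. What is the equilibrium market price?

P = 217.5

Inverting demand: P = 228 − 0.5Q.
Cournot with 7 identical firms: the symmetric best-response condition is 228 − 4q = 216. Each firm produces q = 3, total output Q = 21, price P = 217.5.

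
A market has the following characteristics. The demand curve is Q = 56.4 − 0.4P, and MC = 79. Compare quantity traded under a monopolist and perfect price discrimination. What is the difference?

Quantity traded rises by 12.4

Inverting demand: P = 141 − 2.5Q.
The monopolist equates marginal revenue to marginal cost: 141 − 5Q = 79, so Q = 12.4. From demand, P = 110.
Under first-degree price discrimination the firm charges each unit its demand price and produces up to where P = MC, i.e. Q = 24.8. Consumer surplus is zero; producer surplus equals total surplus.
Change in quantity traded: 24.8 − 12.4 = 12.4.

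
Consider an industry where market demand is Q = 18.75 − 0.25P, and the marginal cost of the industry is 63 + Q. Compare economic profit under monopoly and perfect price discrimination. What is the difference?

Economic profit rises by 6.4

Inverting demand: P = 75 − 4Q.
The monopolist equates marginal revenue to marginal cost: 75 − 8Q = 63 + Q, so Q = 4/3. From demand, P = 209/3.
Profit = 209/3·4/3 − (63·4/3 + ½·1·(4/3)²) = 8.
A perfectly discriminating monopolist sells every unit with P(Q) ≥ MC(Q), so output equals the competitive quantity Q = 2.4. Each buyer pays their reservation price, so CS = 0 and the firm captures all surplus.
PS equals the full surplus area, 14.4. Profit = 14.4 = 14.4.
Change in economic profit: 14.4 − 8 = 6.4.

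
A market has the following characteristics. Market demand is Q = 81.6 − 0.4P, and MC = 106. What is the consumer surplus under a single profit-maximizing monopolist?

CS = 480.2

Inverting demand: P = 204 − 2.5Q.
The monopolist equates marginal revenue to marginal cost: 204 − 5Q = 106, so Q = 19.6. From demand, P = 155.
CS = ½·(204 − 155)·19.6 = 480.2.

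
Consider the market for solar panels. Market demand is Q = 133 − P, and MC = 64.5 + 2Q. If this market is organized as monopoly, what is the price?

Inverting demand: P = 133 − Q.
A monopolist chooses Q where MR = MC. MR = 133 − 2Q; setting this equal to 64.5 + 2Q gives Q = 17.125 and P = 115.875.

P = 115.875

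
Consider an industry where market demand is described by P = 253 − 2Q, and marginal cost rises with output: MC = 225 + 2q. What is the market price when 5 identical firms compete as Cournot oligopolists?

P = 233

Cournot with 5 identical firms: the symmetric best-response condition is 253 − 12q = 225 + 2q. Each firm produces q = 2, total output Q = 10, price P = 233.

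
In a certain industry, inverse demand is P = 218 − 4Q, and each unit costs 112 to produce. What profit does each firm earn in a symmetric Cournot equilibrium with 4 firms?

π_i = 112.36

In a 4-firm Cournot equilibrium, symmetry and the first-order condition give q = (218 − 112)/(20) = 5.3. So Q = 21.2 and P = 133.2.
Each firm's profit = (133.2 − 112)·5.3 = 112.36.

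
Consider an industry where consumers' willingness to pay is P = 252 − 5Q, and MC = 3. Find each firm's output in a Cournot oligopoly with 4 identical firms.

q_i = 9.96

In a 4-firm Cournot equilibrium, symmetry and the first-order condition give q = (252 − 3)/(25) = 9.96. So Q = 39.84 and P = 52.8.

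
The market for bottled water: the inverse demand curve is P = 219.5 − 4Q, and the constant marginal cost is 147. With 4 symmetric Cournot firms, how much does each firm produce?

With 4 symmetric Cournot firms, each firm's FOC gives 219.5 − 20q = 147, so q = 3.625, Q = 4·3.625 = 14.5, and P = 161.5.

q_i = 3.625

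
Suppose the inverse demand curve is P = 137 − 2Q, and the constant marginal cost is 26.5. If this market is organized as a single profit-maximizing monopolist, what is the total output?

Monopoly sets MR = MC: 137 − 4Q = 26.5 ⇒ Q = 27.625, P = 137 − 2·27.625 = 81.75.

Q = 27.625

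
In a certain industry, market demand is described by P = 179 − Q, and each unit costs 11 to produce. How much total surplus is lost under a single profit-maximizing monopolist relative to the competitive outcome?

DWL = 3528

Under competition P = MC = 11, so Q = (179 − 11)/1 = 168.
A monopolist chooses Q where MR = MC. MR = 179 − 2Q; setting this equal to 11 gives Q = 84 and P = 95.
DWL is the triangle between Q = 84 and Q = 168: ½·(168 − 84)·(95 − 11) = 3528.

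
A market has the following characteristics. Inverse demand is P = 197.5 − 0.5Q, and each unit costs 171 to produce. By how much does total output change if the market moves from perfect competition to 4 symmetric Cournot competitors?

Total output falls by 10.6

Competitive firms price at marginal cost: P = 171, giving Q = 53.
Cournot with 4 identical firms: the symmetric best-response condition is 197.5 − 2.5q = 171. Each firm produces q = 10.6, total output Q = 42.4, price P = 176.3.
Change in total output: 42.4 − 53 = −10.6.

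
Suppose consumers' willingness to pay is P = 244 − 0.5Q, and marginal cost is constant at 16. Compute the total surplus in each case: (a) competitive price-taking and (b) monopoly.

Under competition P = MC = 16, so Q = (244 − 16)/0.5 = 456.
CS = ½·(244 − 16)·456 = 51984; PS = (16 − 16)·456 = 0; TS = 51984.
Monopoly sets MR = MC: 244 − Q = 16 ⇒ Q = 228, P = 244 − 0.5·228 = 130.
CS = ½·(244 − 130)·228 = 12996; PS = (130 − 16)·228 = 25992; TS = 38988.

Competition: TS = 51984; Monopoly: TS = 38988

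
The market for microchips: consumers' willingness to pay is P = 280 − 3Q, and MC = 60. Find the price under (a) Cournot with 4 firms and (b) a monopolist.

Cournot: P = 104; Monopoly: P = 170

In a 4-firm Cournot equilibrium, symmetry and the first-order condition give q = (280 − 60)/(15) = 44/3. So Q = 176/3 and P = 104.
The monopolist equates marginal revenue to marginal cost: 280 − 6Q = 60, so Q = 110/3. From demand, P = 170.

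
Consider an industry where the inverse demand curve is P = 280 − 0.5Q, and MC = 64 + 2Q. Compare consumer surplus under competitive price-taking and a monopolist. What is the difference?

CS falls by 570.24

Competitive equilibrium sets price equal to marginal cost: 280 − 0.5Q = 64 + 2Q, so Q = 86.4 and P = 236.8.
CS = ½·(280 − 236.8)·86.4 = 1866.24.
The monopolist equates marginal revenue to marginal cost: 280 − Q = 64 + 2Q, so Q = 72. From demand, P = 244.
CS = ½·(280 − 244)·72 = 1296.
Change in consumer surplus: 1296 − 1866.24 = −570.24.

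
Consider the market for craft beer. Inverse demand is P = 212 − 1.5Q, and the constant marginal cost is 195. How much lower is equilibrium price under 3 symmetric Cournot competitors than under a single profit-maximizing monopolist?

Monopoly sets MR = MC: 212 − 3Q = 195 ⇒ Q = 17/3, P = 212 − 1.5·17/3 = 203.5.
Cournot with 3 identical firms: the symmetric best-response condition is 212 − 6q = 195. Each firm produces q = 17/6, total output Q = 8.5, price P = 199.25.
Change in equilibrium price: 199.25 − 203.5 = −4.25.

Equilibrium price falls by 4.25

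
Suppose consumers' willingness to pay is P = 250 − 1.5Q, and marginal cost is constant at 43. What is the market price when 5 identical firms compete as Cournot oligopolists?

P = 77.5

In a 5-firm Cournot equilibrium, symmetry and the first-order condition give q = (250 − 43)/(9) = 23. So Q = 115 and P = 77.5.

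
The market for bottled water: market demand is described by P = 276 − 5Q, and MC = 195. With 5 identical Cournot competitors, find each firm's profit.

π_i = 36.45

With 5 symmetric Cournot firms, each firm's FOC gives 276 − 30q = 195, so q = 2.7, Q = 5·2.7 = 13.5, and P = 208.5.
Each firm's profit = (208.5 − 195)·2.7 = 36.45.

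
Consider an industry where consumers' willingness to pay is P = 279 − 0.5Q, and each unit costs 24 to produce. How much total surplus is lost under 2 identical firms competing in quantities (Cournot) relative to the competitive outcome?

Perfect competition: P = MC = 24, so 279 − 0.5Q = 24 and Q = 510.
With 2 symmetric Cournot firms, each firm's FOC gives 279 − 1.5q = 24, so q = 170, Q = 2·170 = 340, and P = 109.
DWL is the triangle between Q = 340 and Q = 510: ½·(510 − 340)·(109 − 24) = 7225.

DWL = 7225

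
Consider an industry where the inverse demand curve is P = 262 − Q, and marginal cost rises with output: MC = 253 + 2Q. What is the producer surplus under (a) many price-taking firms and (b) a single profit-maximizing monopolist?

Competition: PS = 9; Monopoly: PS = 10.125

Competitive equilibrium sets price equal to marginal cost: 262 − Q = 253 + 2Q, so Q = 3 and P = 259.
PS = P·Q − VC(Q) = 259·3 − (253·3 + ½·2·3²) = 9.
Monopoly sets MR = MC: 262 − 2Q = 253 + 2Q ⇒ Q = 2.25, P = 262 − 2.25 = 259.75.
PS = P·Q − VC(Q) = 259.75·2.25 − (253·2.25 + ½·2·2.25²) = 10.125.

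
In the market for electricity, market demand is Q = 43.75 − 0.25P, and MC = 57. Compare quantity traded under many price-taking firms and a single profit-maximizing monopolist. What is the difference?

Inverting demand: P = 175 − 4Q.
Competitive firms price at marginal cost: P = 57, giving Q = 29.5.
The monopolist equates marginal revenue to marginal cost: 175 − 8Q = 57, so Q = 14.75. From demand, P = 116.
Change in quantity traded: 14.75 − 29.5 = −14.75.

Q falls by 14.75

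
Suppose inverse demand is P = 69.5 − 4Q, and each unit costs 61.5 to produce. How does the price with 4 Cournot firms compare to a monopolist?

With 4 symmetric Cournot firms, each firm's FOC gives 69.5 − 20q = 61.5, so q = 0.4, Q = 4·0.4 = 1.6, and P = 63.1.
A monopolist chooses Q where MR = MC. MR = 69.5 − 8Q; setting this equal to 61.5 gives Q = 1 and P = 65.5.

Cournot: P = 63.1; Monopoly: P = 65.5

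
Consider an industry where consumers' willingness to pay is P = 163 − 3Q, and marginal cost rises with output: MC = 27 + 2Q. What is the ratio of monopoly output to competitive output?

Q_m/Q_c = 0.625

The monopolist equates marginal revenue to marginal cost: 163 − 6Q = 27 + 2Q, so Q = 17. From demand, P = 112.
Under competition P = MC: 163 − 3Q = 27 + 2Q ⇒ Q = 27.2, P = 81.4.
Ratio Q_m/Q_c = 17/27.2 = 0.625.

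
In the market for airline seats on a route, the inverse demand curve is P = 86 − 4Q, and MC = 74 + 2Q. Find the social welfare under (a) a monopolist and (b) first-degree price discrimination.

A monopolist chooses Q where MR = MC. MR = 86 − 8Q; setting this equal to 74 + 2Q gives Q = 1.2 and P = 81.2.
CS = ½·(86 − 81.2)·1.2 = 2.88; PS = (81.2·1.2 − 74·1.2 − ½·2·1.2²) = 7.2; TS = 10.08.
With perfect price discrimination, output is the efficient level Q = 2 (where demand meets MC), but every buyer pays their willingness to pay: CS = 0 and PS = total surplus.
TS = 12 (equal to competitive TS).

Monopoly: TS = 10.08; Perfect PD: TS = 12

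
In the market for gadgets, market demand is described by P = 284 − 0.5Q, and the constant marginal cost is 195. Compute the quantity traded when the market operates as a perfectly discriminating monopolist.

A perfectly discriminating monopolist sells every unit with P(Q) ≥ MC(Q), so output equals the competitive quantity Q = 178. Each buyer pays their reservation price, so CS = 0 and the firm captures all surplus.

Q = 178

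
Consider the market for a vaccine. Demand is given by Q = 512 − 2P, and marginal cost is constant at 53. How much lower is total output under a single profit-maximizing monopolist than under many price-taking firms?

Total output falls by 203

Inverting demand: P = 256 − 0.5Q.
Perfect competition: P = MC = 53, so 256 − 0.5Q = 53 and Q = 406.
The monopolist equates marginal revenue to marginal cost: 256 − Q = 53, so Q = 203. From demand, P = 154.5.
Change in total output: 203 − 406 = −203.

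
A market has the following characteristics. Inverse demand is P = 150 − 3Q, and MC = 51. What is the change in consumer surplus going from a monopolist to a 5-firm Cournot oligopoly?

CS rises by 726

Monopoly sets MR = MC: 150 − 6Q = 51 ⇒ Q = 16.5, P = 150 − 3·16.5 = 100.5.
CS = ½·(150 − 100.5)·16.5 = 408.375.
Cournot with 5 identical firms: the symmetric best-response condition is 150 − 18q = 51. Each firm produces q = 5.5, total output Q = 27.5, price P = 67.5.
CS = ½·(150 − 67.5)·27.5 = 1134.375.
Change in consumer surplus: 1134.375 − 408.375 = 726.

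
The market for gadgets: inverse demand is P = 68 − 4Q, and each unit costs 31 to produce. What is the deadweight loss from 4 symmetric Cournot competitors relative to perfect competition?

Competitive firms price at marginal cost: P = 31, giving Q = 9.25.
Cournot with 4 identical firms: the symmetric best-response condition is 68 − 20q = 31. Each firm produces q = 1.85, total output Q = 7.4, price P = 38.4.
DWL is the triangle between Q = 7.4 and Q = 9.25: ½·(9.25 − 7.4)·(38.4 − 31) = 6.845.

DWL = 6.845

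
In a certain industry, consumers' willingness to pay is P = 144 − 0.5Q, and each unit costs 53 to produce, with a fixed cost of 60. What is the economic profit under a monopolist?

A monopolist chooses Q where MR = MC. MR = 144 − Q; setting this equal to 53 gives Q = 91 and P = 98.5.
Profit = (98.5 − 53)·91 − 60 = 4080.5.

Profit = 4080.5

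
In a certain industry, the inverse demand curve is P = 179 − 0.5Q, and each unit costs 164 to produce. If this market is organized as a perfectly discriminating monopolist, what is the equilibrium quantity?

With perfect price discrimination, output is the efficient level Q = 30 (where demand meets MC), but every buyer pays their willingness to pay: CS = 0 and PS = total surplus.

Q = 30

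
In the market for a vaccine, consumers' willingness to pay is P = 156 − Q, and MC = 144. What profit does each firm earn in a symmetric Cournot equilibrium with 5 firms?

Cournot with 5 identical firms: the symmetric best-response condition is 156 − 6q = 144. Each firm produces q = 2, total output Q = 10, price P = 146.
Each firm's profit = (146 − 144)·2 = 4.

π_i = 4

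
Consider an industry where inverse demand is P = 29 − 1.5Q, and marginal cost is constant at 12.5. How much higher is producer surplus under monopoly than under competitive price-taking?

Perfect competition: P = MC = 12.5, so 29 − 1.5Q = 12.5 and Q = 11.
PS = (12.5 − 12.5)·11 = 0.
Monopoly sets MR = MC: 29 − 3Q = 12.5 ⇒ Q = 5.5, P = 29 − 1.5·5.5 = 20.75.
PS = (20.75 − 12.5)·5.5 = 45.375.
Change in producer surplus: 45.375 − 0 = 45.375.

Producer surplus rises by 45.375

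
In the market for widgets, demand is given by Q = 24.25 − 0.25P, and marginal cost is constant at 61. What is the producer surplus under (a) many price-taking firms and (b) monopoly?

Competition: PS = 0; Monopoly: PS = 81

Inverting demand: P = 97 − 4Q.
Perfect competition: P = MC = 61, so 97 − 4Q = 61 and Q = 9.
PS = (61 − 61)·9 = 0.
Monopoly sets MR = MC: 97 − 8Q = 61 ⇒ Q = 4.5, P = 97 − 4·4.5 = 79.
PS = (79 − 61)·4.5 = 81.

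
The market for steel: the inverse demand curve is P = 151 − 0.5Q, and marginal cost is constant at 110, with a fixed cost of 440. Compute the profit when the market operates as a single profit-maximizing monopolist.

Profit = 400.5

The monopolist equates marginal revenue to marginal cost: 151 − Q = 110, so Q = 41. From demand, P = 130.5.
Profit = (130.5 − 110)·41 − 440 = 400.5.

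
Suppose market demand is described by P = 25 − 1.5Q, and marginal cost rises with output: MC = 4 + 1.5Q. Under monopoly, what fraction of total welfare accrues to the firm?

A monopolist chooses Q where MR = MC. MR = 25 − 3Q; setting this equal to 4 + 1.5Q gives Q = 14/3 and P = 18.
CS = ½·(25 − 18)·14/3 = 49/3.
PS = P·Q − VC(Q) = 18·14/3 − (4·14/3 + ½·1.5·(14/3)²) = 49.
Share captured = PS/TS = 49/(196/3) = 0.75.

PS/TS = 0.75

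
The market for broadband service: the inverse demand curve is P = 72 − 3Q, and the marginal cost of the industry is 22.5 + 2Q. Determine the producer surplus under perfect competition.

PS = 98.01

Under competition P = MC: 72 − 3Q = 22.5 + 2Q ⇒ Q = 9.9, P = 42.3.
PS = P·Q − VC(Q) = 42.3·9.9 − (22.5·9.9 + ½·2·9.9²) = 98.01.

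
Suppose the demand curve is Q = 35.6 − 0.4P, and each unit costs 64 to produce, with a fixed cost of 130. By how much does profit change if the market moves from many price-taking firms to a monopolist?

Inverting demand: P = 89 − 2.5Q.
Competitive firms price at marginal cost: P = 64, giving Q = 10.
Profit = (64 − 64)·10 − 130 = −130.
A monopolist chooses Q where MR = MC. MR = 89 − 5Q; setting this equal to 64 gives Q = 5 and P = 76.5.
Profit = (76.5 − 64)·5 − 130 = −67.5.
Change in profit: −67.5 − −130 = 62.5.

Profit rises by 62.5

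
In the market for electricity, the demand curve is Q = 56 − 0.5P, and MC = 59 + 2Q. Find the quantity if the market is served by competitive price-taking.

Inverting demand: P = 112 − 2Q.
Competitive equilibrium sets price equal to marginal cost: 112 − 2Q = 59 + 2Q, so Q = 13.25 and P = 85.5.

Q = 13.25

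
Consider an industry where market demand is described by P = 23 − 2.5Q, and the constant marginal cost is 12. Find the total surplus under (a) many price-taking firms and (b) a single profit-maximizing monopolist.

Competitive firms price at marginal cost: P = 12, giving Q = 4.4.
CS = ½·(23 − 12)·4.4 = 24.2; PS = (12 − 12)·4.4 = 0; TS = 24.2.
The monopolist equates marginal revenue to marginal cost: 23 − 5Q = 12, so Q = 2.2. From demand, P = 17.5.
CS = ½·(23 − 17.5)·2.2 = 6.05; PS = (17.5 − 12)·2.2 = 12.1; TS = 18.15.

Competition: TS = 24.2; Monopoly: TS = 18.15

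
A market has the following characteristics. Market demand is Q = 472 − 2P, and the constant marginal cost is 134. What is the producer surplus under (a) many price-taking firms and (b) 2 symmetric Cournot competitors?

Competition: PS = 0; Cournot: PS = 4624

Inverting demand: P = 236 − 0.5Q.
Under competition P = MC = 134, so Q = (236 − 134)/0.5 = 204.
PS = (134 − 134)·204 = 0.
With 2 symmetric Cournot firms, each firm's FOC gives 236 − 1.5q = 134, so q = 68, Q = 2·68 = 136, and P = 168.
PS = (168 − 134)·136 = 4624.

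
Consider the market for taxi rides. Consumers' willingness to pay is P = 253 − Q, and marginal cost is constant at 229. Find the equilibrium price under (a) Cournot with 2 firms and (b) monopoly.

Cournot: P = 237; Monopoly: P = 241

With 2 symmetric Cournot firms, each firm's FOC gives 253 − 3q = 229, so q = 8, Q = 2·8 = 16, and P = 237.
Monopoly sets MR = MC: 253 − 2Q = 229 ⇒ Q = 12, P = 253 − 12 = 241.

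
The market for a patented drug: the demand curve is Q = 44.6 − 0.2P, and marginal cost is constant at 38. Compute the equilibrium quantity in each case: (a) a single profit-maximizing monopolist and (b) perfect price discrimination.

Monopoly: Q = 18.5; Perfect PD: Q = 37

Inverting demand: P = 223 − 5Q.
The monopolist equates marginal revenue to marginal cost: 223 − 10Q = 38, so Q = 18.5. From demand, P = 130.5.
A perfectly discriminating monopolist sells every unit with P(Q) ≥ MC(Q), so output equals the competitive quantity Q = 37. Each buyer pays their reservation price, so CS = 0 and the firm captures all surplus.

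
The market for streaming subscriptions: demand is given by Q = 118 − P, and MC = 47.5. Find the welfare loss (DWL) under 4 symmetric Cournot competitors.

DWL = 99.405

Inverting demand: P = 118 − Q.
Perfect competition: P = MC = 47.5, so 118 − Q = 47.5 and Q = 70.5.
Cournot with 4 identical firms: the symmetric best-response condition is 118 − 5q = 47.5. Each firm produces q = 14.1, total output Q = 56.4, price P = 61.6.
DWL is the triangle between Q = 56.4 and Q = 70.5: ½·(70.5 − 56.4)·(61.6 − 47.5) = 99.405.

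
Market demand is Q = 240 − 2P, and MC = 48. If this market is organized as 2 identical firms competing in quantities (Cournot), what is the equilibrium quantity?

Q = 96

Inverting demand: P = 120 − 0.5Q.
Cournot with 2 identical firms: the symmetric best-response condition is 120 − 1.5q = 48. Each firm produces q = 48, total output Q = 96, price P = 72.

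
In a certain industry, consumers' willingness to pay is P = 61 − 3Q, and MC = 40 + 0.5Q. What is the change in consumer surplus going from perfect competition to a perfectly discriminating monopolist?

Consumer surplus falls by 54

Under competition P = MC: 61 − 3Q = 40 + 0.5Q ⇒ Q = 6, P = 43.
CS = ½·(61 − 43)·6 = 54.
With perfect price discrimination, output is the efficient level Q = 6 (where demand meets MC), but every buyer pays their willingness to pay: CS = 0 and PS = total surplus.
CS = 0.
Change in consumer surplus: 0 − 54 = −54.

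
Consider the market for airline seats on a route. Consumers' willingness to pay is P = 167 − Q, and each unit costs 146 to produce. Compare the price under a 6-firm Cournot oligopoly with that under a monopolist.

Cournot: P = 149; Monopoly: P = 156.5

With 6 symmetric Cournot firms, each firm's FOC gives 167 − 7q = 146, so q = 3, Q = 6·3 = 18, and P = 149.
Monopoly sets MR = MC: 167 − 2Q = 146 ⇒ Q = 10.5, P = 167 − 10.5 = 156.5.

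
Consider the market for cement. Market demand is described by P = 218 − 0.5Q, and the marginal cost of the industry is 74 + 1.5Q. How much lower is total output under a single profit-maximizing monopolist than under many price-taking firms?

Competitive equilibrium sets price equal to marginal cost: 218 − 0.5Q = 74 + 1.5Q, so Q = 72 and P = 182.
The monopolist equates marginal revenue to marginal cost: 218 − Q = 74 + 1.5Q, so Q = 57.6. From demand, P = 189.2.
Change in total output: 57.6 − 72 = −14.4.

Total output falls by 14.4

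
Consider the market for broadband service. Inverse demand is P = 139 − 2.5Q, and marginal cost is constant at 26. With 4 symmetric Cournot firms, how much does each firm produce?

q_i = 9.04

Cournot with 4 identical firms: the symmetric best-response condition is 139 − 12.5q = 26. Each firm produces q = 9.04, total output Q = 36.16, price P = 48.6.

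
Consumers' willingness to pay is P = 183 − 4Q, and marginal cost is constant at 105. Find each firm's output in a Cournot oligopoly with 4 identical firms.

q_i = 3.9

With 4 symmetric Cournot firms, each firm's FOC gives 183 − 20q = 105, so q = 3.9, Q = 4·3.9 = 15.6, and P = 120.6.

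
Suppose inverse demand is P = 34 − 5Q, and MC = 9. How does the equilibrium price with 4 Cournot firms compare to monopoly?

Cournot: P = 14; Monopoly: P = 21.5

Cournot with 4 identical firms: the symmetric best-response condition is 34 − 25q = 9. Each firm produces q = 1, total output Q = 4, price P = 14.
The monopolist equates marginal revenue to marginal cost: 34 − 10Q = 9, so Q = 2.5. From demand, P = 21.5.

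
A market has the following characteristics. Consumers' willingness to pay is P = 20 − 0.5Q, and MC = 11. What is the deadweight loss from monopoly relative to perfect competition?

Competitive firms price at marginal cost: P = 11, giving Q = 18.
A monopolist chooses Q where MR = MC. MR = 20 − Q; setting this equal to 11 gives Q = 9 and P = 15.5.
DWL is the triangle between Q = 9 and Q = 18: ½·(18 − 9)·(15.5 − 11) = 20.25.

DWL = 20.25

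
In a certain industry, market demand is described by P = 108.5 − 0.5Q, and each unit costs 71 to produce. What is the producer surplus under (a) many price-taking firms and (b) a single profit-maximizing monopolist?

Perfect competition: P = MC = 71, so 108.5 − 0.5Q = 71 and Q = 75.
PS = (71 − 71)·75 = 0.
Monopoly sets MR = MC: 108.5 − Q = 71 ⇒ Q = 37.5, P = 108.5 − 0.5·37.5 = 89.75.
PS = (89.75 − 71)·37.5 = 703.125.

Competition: PS = 0; Monopoly: PS = 703.125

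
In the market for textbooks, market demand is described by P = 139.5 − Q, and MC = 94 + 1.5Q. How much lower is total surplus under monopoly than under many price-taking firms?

Under competition P = MC: 139.5 − Q = 94 + 1.5Q ⇒ Q = 18.2, P = 121.3.
CS = ½·(139.5 − 121.3)·18.2 = 165.62; PS = (121.3·18.2 − 94·18.2 − ½·1.5·18.2²) = 248.43; TS = 414.05.
A monopolist chooses Q where MR = MC. MR = 139.5 − 2Q; setting this equal to 94 + 1.5Q gives Q = 13 and P = 126.5.
CS = ½·(139.5 − 126.5)·13 = 84.5; PS = (126.5·13 − 94·13 − ½·1.5·13²) = 295.75; TS = 380.25.
Change in total surplus: 380.25 − 414.05 = −33.8.

TS falls by 33.8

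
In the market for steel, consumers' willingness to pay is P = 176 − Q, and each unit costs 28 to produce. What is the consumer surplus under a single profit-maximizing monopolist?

CS = 2738

Monopoly sets MR = MC: 176 − 2Q = 28 ⇒ Q = 74, P = 176 − 74 = 102.
CS = ½·(176 − 102)·74 = 2738.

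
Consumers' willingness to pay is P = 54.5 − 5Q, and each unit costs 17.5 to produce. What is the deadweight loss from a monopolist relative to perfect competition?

Perfect competition: P = MC = 17.5, so 54.5 − 5Q = 17.5 and Q = 7.4.
The monopolist equates marginal revenue to marginal cost: 54.5 − 10Q = 17.5, so Q = 3.7. From demand, P = 36.
DWL is the triangle between Q = 3.7 and Q = 7.4: ½·(7.4 − 3.7)·(36 − 17.5) = 34.225.

DWL = 34.225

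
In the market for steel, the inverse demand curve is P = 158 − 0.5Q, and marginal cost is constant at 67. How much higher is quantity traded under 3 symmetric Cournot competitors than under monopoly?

A monopolist chooses Q where MR = MC. MR = 158 − Q; setting this equal to 67 gives Q = 91 and P = 112.5.
With 3 symmetric Cournot firms, each firm's FOC gives 158 − 2q = 67, so q = 45.5, Q = 3·45.5 = 136.5, and P = 89.75.
Change in quantity traded: 136.5 − 91 = 45.5.

Quantity traded rises by 45.5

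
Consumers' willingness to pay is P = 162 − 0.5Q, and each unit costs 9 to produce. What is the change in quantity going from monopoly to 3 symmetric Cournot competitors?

Q rises by 76.5

The monopolist equates marginal revenue to marginal cost: 162 − Q = 9, so Q = 153. From demand, P = 85.5.
Cournot with 3 identical firms: the symmetric best-response condition is 162 − 2q = 9. Each firm produces q = 76.5, total output Q = 229.5, price P = 47.25.
Change in quantity: 229.5 − 153 = 76.5.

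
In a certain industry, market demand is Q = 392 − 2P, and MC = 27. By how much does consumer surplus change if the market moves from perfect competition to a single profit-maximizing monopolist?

CS falls by 21420.75

Inverting demand: P = 196 − 0.5Q.
Competitive firms price at marginal cost: P = 27, giving Q = 338.
CS = ½·(196 − 27)·338 = 28561.
The monopolist equates marginal revenue to marginal cost: 196 − Q = 27, so Q = 169. From demand, P = 111.5.
CS = ½·(196 − 111.5)·169 = 7140.25.
Change in consumer surplus: 7140.25 − 28561 = −21420.75.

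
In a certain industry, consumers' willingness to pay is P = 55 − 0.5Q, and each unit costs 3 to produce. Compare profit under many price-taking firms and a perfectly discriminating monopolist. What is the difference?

Under competition P = MC = 3, so Q = (55 − 3)/0.5 = 104.
Profit = (3 − 3)·104 = 0.
With perfect price discrimination, output is the efficient level Q = 104 (where demand meets MC), but every buyer pays their willingness to pay: CS = 0 and PS = total surplus.
PS equals the full surplus area, 2704. Profit = 2704 = 2704.
Change in profit: 2704 − 0 = 2704.

Profit rises by 2704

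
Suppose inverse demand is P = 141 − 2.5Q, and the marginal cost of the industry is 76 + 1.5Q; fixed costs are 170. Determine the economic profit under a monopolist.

Profit = 155

A monopolist chooses Q where MR = MC. MR = 141 − 5Q; setting this equal to 76 + 1.5Q gives Q = 10 and P = 116.
Profit = 116·10 − (76·10 + ½·1.5·10²) − 170 = 155.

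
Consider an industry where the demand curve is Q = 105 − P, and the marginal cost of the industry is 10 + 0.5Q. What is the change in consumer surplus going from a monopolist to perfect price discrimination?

CS falls by 722

Inverting demand: P = 105 − Q.
Monopoly sets MR = MC: 105 − 2Q = 10 + 0.5Q ⇒ Q = 38, P = 105 − 38 = 67.
CS = ½·(105 − 67)·38 = 722.
Under first-degree price discrimination the firm charges each unit its demand price and produces up to where P = MC, i.e. Q = 190/3. Consumer surplus is zero; producer surplus equals total surplus.
CS = 0.
Change in consumer surplus: 0 − 722 = −722.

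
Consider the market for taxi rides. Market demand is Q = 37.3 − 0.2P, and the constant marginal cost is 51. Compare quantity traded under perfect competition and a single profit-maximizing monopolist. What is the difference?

Inverting demand: P = 186.5 − 5Q.
Competitive firms price at marginal cost: P = 51, giving Q = 27.1.
Monopoly sets MR = MC: 186.5 − 10Q = 51 ⇒ Q = 13.55, P = 186.5 − 5·13.55 = 118.75.
Change in quantity traded: 13.55 − 27.1 = −13.55.

Quantity traded falls by 13.55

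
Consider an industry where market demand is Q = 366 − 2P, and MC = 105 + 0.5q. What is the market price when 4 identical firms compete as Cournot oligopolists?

P = 131

Inverting demand: P = 183 − 0.5Q.
In a 4-firm Cournot equilibrium, symmetry and the first-order condition give q = (183 − 105)/(3) = 26. So Q = 104 and P = 131.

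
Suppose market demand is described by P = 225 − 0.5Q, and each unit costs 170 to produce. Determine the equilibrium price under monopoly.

P = 197.5

The monopolist equates marginal revenue to marginal cost: 225 − Q = 170, so Q = 55. From demand, P = 197.5.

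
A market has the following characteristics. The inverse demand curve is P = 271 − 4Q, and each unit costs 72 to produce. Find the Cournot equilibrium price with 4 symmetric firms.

P = 111.8

In a 4-firm Cournot equilibrium, symmetry and the first-order condition give q = (271 − 72)/(20) = 9.95. So Q = 39.8 and P = 111.8.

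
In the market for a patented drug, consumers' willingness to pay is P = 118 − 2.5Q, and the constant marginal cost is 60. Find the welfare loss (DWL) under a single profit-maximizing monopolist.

DWL = 168.2

Competitive firms price at marginal cost: P = 60, giving Q = 23.2.
A monopolist chooses Q where MR = MC. MR = 118 − 5Q; setting this equal to 60 gives Q = 11.6 and P = 89.
DWL is the triangle between Q = 11.6 and Q = 23.2: ½·(23.2 − 11.6)·(89 − 60) = 168.2.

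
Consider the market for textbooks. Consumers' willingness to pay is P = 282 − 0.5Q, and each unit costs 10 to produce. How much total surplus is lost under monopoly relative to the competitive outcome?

DWL = 18496

Competitive firms price at marginal cost: P = 10, giving Q = 544.
A monopolist chooses Q where MR = MC. MR = 282 − Q; setting this equal to 10 gives Q = 272 and P = 146.
DWL is the triangle between Q = 272 and Q = 544: ½·(544 − 272)·(146 − 10) = 18496.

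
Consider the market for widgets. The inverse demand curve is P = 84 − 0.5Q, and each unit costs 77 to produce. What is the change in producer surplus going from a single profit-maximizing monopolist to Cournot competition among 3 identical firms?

PS falls by 6.125

A monopolist chooses Q where MR = MC. MR = 84 − Q; setting this equal to 77 gives Q = 7 and P = 80.5.
PS = (80.5 − 77)·7 = 24.5.
Cournot with 3 identical firms: the symmetric best-response condition is 84 − 2q = 77. Each firm produces q = 3.5, total output Q = 10.5, price P = 78.75.
PS = (78.75 − 77)·10.5 = 18.375.
Change in producer surplus: 18.375 − 24.5 = −6.125.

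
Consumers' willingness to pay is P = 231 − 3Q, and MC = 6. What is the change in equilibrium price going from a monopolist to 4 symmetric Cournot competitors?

P falls by 67.5

A monopolist chooses Q where MR = MC. MR = 231 − 6Q; setting this equal to 6 gives Q = 37.5 and P = 118.5.
In a 4-firm Cournot equilibrium, symmetry and the first-order condition give q = (231 − 6)/(15) = 15. So Q = 60 and P = 51.
Change in equilibrium price: 51 − 118.5 = −67.5.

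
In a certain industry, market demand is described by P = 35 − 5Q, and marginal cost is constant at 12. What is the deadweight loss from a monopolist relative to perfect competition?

Under competition P = MC = 12, so Q = (35 − 12)/5 = 4.6.
A monopolist chooses Q where MR = MC. MR = 35 − 10Q; setting this equal to 12 gives Q = 2.3 and P = 23.5.
DWL is the triangle between Q = 2.3 and Q = 4.6: ½·(4.6 − 2.3)·(23.5 − 12) = 13.225.

DWL = 13.225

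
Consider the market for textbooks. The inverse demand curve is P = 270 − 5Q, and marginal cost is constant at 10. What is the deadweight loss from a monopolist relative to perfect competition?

DWL = 1690

Competitive firms price at marginal cost: P = 10, giving Q = 52.
The monopolist equates marginal revenue to marginal cost: 270 − 10Q = 10, so Q = 26. From demand, P = 140.
DWL is the triangle between Q = 26 and Q = 52: ½·(52 − 26)·(140 − 10) = 1690.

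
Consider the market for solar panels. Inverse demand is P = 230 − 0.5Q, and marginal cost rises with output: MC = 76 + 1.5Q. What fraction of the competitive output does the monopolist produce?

A monopolist chooses Q where MR = MC. MR = 230 − Q; setting this equal to 76 + 1.5Q gives Q = 61.6 and P = 199.2.
Competitive equilibrium sets price equal to marginal cost: 230 − 0.5Q = 76 + 1.5Q, so Q = 77 and P = 191.5.
Ratio Q_m/Q_c = 61.6/77 = 0.8.

Q_m/Q_c = 0.8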